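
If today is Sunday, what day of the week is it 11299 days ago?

Saturday

11299 = 1614·7 + 1, so 11299 mod 7 = 1.
Sunday − 1 day → Saturday.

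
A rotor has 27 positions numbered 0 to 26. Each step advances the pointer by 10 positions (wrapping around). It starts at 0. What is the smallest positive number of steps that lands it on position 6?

6

10⁻¹ ≡ 19 (mod 27) because 10·19 = 190 = 7·27 + 1.
Multiplying both sides by 19: x ≡ 19·6 = 114 ≡ 6 (mod 27).
Check: 10·6 = 60 = 2·27 + 6.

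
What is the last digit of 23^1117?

Powers of 3 mod 10 repeat with period 4: 3, 9, 7, 1.
1117 leaves remainder 1 on division by 4, so 23^1117 ends in 3.

3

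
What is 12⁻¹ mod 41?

41 = 3·12 + 5
12 = 2·5 + 2
5 = 2·2 + 1
2 = 2·1 + 0
Back-substituting gives 12·24 ≡ 1 (mod 41).

24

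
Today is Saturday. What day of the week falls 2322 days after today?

Thursday

Dividing 2322 by 7 gives quotient 331 and remainder 5.
Saturday + 5 days → Thursday.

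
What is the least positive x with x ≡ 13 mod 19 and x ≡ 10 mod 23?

Since 23·5 ≡ 1 (mod 19), take x = 10 + 23·((13−10)·5 mod 19) = 10 + 23·15 = 355.
Check: 355 mod 19 = 13, 355 mod 23 = 10.

355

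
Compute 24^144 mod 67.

24

Successive squares of 24 mod 67: 24^1≡24, 24^2≡40, 24^4≡59, 24^8≡64, 24^16≡9, 24^32≡14, 24^64≡62, 24^128≡25.
144 = 16 + 128, so 24^144 ≡ 9·25 ≡ 24 (mod 67).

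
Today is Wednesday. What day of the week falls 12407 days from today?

12407 − 1772·7 = 3, so 12407 ≡ 3 (mod 7).
Wednesday + 3 days → Saturday.

Saturday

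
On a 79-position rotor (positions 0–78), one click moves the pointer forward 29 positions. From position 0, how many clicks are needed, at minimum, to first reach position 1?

30

79 = 2·29 + 21
29 = 1·21 + 8
21 = 2·8 + 5
8 = 1·5 + 3
5 = 1·3 + 2
3 = 1·2 + 1
2 = 2·1 + 0
Back-substituting gives 29·30 ≡ 1 (mod 79).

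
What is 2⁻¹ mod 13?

7

13 = 6·2 + 1
2 = 2·1 + 0
Back-substituting gives 2·7 ≡ 1 (mod 13).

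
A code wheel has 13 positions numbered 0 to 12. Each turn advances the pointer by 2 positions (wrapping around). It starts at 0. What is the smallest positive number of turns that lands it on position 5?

2⁻¹ ≡ 7 (mod 13) because 2·7 = 14 = 1·13 + 1.
So x ≡ 7·5 = 35 ≡ 9 (mod 13).
Check: 2·9 = 18 = 1·13 + 5.

9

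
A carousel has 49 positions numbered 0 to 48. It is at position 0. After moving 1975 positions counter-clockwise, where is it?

1975 = 40·49 + 15, so 1975 mod 49 = 15.
(0 − 15) mod 49 = 34.

34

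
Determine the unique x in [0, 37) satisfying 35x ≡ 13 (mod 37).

The inverse of 35 mod 37 is 18 (since 35·18 = 630 ≡ 1).
Multiplying both sides by 18: x ≡ 18·13 = 234 ≡ 12 (mod 37).

12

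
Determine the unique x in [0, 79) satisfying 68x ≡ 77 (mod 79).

68⁻¹ ≡ 43 (mod 79) because 68·43 = 2924 = 37·79 + 1.
Multiplying both sides by 43: x ≡ 43·77 = 3311 ≡ 72 (mod 79).

72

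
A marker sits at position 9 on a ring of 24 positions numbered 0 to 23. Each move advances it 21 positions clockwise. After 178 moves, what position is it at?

178·21 = 3738.
Dividing 3738 by 24 gives quotient 155 and remainder 18.
(9 + 18) mod 24 = 3.

3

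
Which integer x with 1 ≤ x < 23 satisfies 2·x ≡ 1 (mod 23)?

23 = 11·2 + 1
2 = 2·1 + 0
Back-substituting gives 2·12 ≡ 1 (mod 23).

12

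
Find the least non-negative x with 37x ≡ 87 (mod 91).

54

The inverse of 37 mod 91 is 32 (since 37·32 = 1184 ≡ 1).
So x ≡ 32·87 = 2784 ≡ 54 (mod 91).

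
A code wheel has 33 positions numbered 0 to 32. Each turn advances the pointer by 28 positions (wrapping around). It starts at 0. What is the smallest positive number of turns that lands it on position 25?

28⁻¹ ≡ 13 (mod 33) because 28·13 = 364 = 11·33 + 1.
So x ≡ 13·25 = 325 ≡ 28 (mod 33).

28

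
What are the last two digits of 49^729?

By repeated squaring mod 100: 49^1≡49, 49^2≡1, 49^4≡1, 49^8≡1, 49^16≡1, 49^32≡1, 49^64≡1, 49^128≡1, 49^256≡1, 49^512≡1.
729 = 1 + 8 + 16 + 64 + 128 + 512, so 49^729 ≡ 49·1·1·1·1·1 ≡ 49 (mod 100).

49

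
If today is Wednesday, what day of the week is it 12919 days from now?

Dividing 12919 by 7 gives quotient 1845 and remainder 4.
Wednesday + 4 days → Sunday.

Sunday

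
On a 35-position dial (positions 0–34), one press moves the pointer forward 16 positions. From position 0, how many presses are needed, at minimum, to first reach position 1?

35 = 2·16 + 3
16 = 5·3 + 1
3 = 3·1 + 0
Back-substituting gives 16·11 ≡ 1 (mod 35).

11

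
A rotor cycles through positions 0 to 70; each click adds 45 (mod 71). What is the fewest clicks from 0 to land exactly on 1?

71 = 1·45 + 26
45 = 1·26 + 19
26 = 1·19 + 7
19 = 2·7 + 5
7 = 1·5 + 2
5 = 2·2 + 1
2 = 2·1 + 0
Back-substituting gives 45·30 ≡ 1 (mod 71).

30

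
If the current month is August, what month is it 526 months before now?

526 mod 12 = 10 (since 43·12 = 516).
August − 10 months → October.

October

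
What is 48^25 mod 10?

Last digits of 8^n: 8, 4, 2, 6 (period 4).
25 leaves remainder 1 on division by 4, so 48^25 ends in 8.

8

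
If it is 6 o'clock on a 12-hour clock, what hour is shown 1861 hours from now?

7

1861 mod 12 = 1 (since 155·12 = 1860).
6 + 1 → 7 on a 12-hour dial.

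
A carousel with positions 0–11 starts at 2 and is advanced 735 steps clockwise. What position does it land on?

Dividing 735 by 12 gives quotient 61 and remainder 3.
(2 + 3) mod 12 = 5.

5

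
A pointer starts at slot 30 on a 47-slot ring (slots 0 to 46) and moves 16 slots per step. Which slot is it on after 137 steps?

137·16 = 2192.
2192 mod 47 = 30 (since 46·47 = 2162).
(30 + 30) mod 47 = 13.

13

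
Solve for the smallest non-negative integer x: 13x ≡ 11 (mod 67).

6

13⁻¹ ≡ 31 (mod 67) because 13·31 = 403 = 6·67 + 1.
Multiplying both sides by 31: x ≡ 31·11 = 341 ≡ 6 (mod 67).
Check: 13·6 = 78 = 1·67 + 11.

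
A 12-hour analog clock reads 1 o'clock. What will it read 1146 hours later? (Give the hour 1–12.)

1146 = 95·12 + 6, so 1146 mod 12 = 6.
1 + 6 → 7 on a 12-hour dial.

7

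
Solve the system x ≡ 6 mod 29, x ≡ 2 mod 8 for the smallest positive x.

122

x ≡ 2 (mod 8) gives x ∈ {2, 10, 18, 26, 34, 42, 50, 58, …}.
The first of these with x mod 29 = 6 is 122.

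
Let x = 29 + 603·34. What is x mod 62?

9

603·34 = 20502.
20502 = 330·62 + 42, so 20502 mod 62 = 42.
(29 + 42) mod 62 = 9.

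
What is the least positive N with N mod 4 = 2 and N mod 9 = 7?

x ≡ 2 (mod 4) gives x ∈ {2, 6, 10, 14, 18, 22, 26, 30, …}.
The first of these with x mod 9 = 7 is 34.

34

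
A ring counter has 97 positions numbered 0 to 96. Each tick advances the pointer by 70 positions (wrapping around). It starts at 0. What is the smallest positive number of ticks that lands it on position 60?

84

70⁻¹ ≡ 79 (mod 97) because 70·79 = 5530 = 57·97 + 1.
Multiplying both sides by 79: x ≡ 79·60 = 4740 ≡ 84 (mod 97).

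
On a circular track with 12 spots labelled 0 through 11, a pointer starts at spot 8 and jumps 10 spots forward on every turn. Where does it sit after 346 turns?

0

346·10 = 3460.
3460 = 288·12 + 4, so 3460 mod 12 = 4.
(8 + 4) mod 12 = 0.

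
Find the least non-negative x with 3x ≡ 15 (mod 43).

The inverse of 3 mod 43 is 29 (since 3·29 = 87 ≡ 1).
So x ≡ 29·15 = 435 ≡ 5 (mod 43).

5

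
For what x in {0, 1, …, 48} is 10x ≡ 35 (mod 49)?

28

The inverse of 10 mod 49 is 5 (since 10·5 = 50 ≡ 1).
So x ≡ 5·35 = 175 ≡ 28 (mod 49).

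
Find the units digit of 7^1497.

7

Last digits of 7^n: 7, 9, 3, 1 (period 4).
1497 mod 4 = 1, so the last digit matches 7^1 = 7.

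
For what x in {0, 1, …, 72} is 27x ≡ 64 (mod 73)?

24

The inverse of 27 mod 73 is 46 (since 27·46 = 1242 ≡ 1).
So x ≡ 46·64 = 2944 ≡ 24 (mod 73).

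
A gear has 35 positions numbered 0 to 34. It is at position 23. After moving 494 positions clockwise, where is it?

27

494 = 14·35 + 4, so 494 mod 35 = 4.
(23 + 4) mod 35 = 27.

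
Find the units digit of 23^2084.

1

Last digits of 3^n: 3, 9, 7, 1 (period 4).
2084 leaves remainder 0 on division by 4, so 23^2084 ends in 1.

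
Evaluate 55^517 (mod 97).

Square-and-reduce mod 97: 55^1≡55, 55^2≡18, 55^4≡33, 55^8≡22, 55^16≡96, 55^32≡1, 55^64≡1, 55^128≡1, 55^256≡1, 55^512≡1.
Since 517 = 1 + 4 + 512 in binary, 55^517 ≡ 55·33·1 ≡ 69 (mod 97).

69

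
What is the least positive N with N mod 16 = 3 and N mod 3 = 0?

x ≡ 0 (mod 3) gives x ∈ {0, 3}.
The first of these with x mod 16 = 3 is 3.

3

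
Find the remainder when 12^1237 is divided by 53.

27

Square-and-reduce mod 53: 12^1≡12, 12^2≡38, 12^4≡13, 12^8≡10, 12^16≡47, 12^32≡36, 12^64≡24, 12^128≡46, 12^256≡49, 12^512≡16, 12^1024≡44.
Since 1237 = 1 + 4 + 16 + 64 + 128 + 1024 in binary, 12^1237 ≡ 12·13·47·24·46·44 ≡ 27 (mod 53).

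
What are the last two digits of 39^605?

99

Square-and-reduce mod 100: 39^1≡39, 39^2≡21, 39^4≡41, 39^8≡81, 39^16≡61, 39^32≡21, 39^64≡41, 39^128≡81, 39^256≡61, 39^512≡21.
605 = 1 + 4 + 8 + 16 + 64 + 512, so 39^605 ≡ 39·41·81·61·41·21 ≡ 99 (mod 100).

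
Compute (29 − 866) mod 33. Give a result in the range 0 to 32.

866 = 26·33 + 8, so 866 mod 33 = 8.
(29 − 8) mod 33 = 21.

21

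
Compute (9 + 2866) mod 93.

85

2866 = 30·93 + 76, so 2866 mod 93 = 76.
(9 + 76) mod 93 = 85.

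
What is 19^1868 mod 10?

Last digits of 9^n: 9, 1 (period 2).
1868 leaves remainder 0 on division by 2, so 19^1868 ends in 1.

1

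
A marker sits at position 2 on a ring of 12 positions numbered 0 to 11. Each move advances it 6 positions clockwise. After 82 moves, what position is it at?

82·6 = 492.
492 mod 12 = 0 (since 41·12 = 492).
(2 + 0) mod 12 = 2.

2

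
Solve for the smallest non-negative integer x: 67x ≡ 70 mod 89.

The inverse of 67 mod 89 is 4 (since 67·4 = 268 ≡ 1).
So x ≡ 4·70 = 280 ≡ 13 (mod 89).

13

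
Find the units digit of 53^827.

Last digits of 3^n: 3, 9, 7, 1 (period 4).
827 leaves remainder 3 on division by 4, so 53^827 ends in 7.

7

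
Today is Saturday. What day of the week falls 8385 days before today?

Sunday

Dividing 8385 by 7 gives quotient 1197 and remainder 6.
Saturday − 6 days → Sunday.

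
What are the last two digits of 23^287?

47

Square-and-reduce mod 100: 23^1≡23, 23^2≡29, 23^4≡41, 23^8≡81, 23^16≡61, 23^32≡21, 23^64≡41, 23^128≡81, 23^256≡61.
287 = 1 + 2 + 4 + 8 + 16 + 256, so 23^287 ≡ 23·29·41·81·61·61 ≡ 47 (mod 100).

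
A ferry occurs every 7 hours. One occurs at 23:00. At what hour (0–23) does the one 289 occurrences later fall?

289·7 = 2023.
2023 = 84·24 + 7, so 2023 mod 24 = 7.
(23 + 7) mod 24 = 6.

6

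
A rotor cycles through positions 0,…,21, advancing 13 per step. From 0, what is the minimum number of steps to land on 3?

7

The inverse of 13 mod 22 is 17 (since 13·17 = 221 ≡ 1).
Multiplying both sides by 17: x ≡ 17·3 = 51 ≡ 7 (mod 22).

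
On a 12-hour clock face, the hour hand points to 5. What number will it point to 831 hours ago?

831 = 69·12 + 3, so 831 mod 12 = 3.
5 − 3 → 2 on a 12-hour dial.

2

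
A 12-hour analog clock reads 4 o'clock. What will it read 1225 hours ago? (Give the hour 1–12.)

3

1225 mod 12 = 1 (since 102·12 = 1224).
4 − 1 → 3 on a 12-hour dial.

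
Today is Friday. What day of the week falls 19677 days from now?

Dividing 19677 by 7 gives quotient 2811 and remainder 0.
Friday + 0 days → Friday.

Friday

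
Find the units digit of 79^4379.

The units digit of 79^n cycles with period 2: 9, 1, …
4379 mod 2 = 1, so the last digit matches 9^1 = 9.

9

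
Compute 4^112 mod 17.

1

By repeated squaring mod 17: 4^1≡4, 4^2≡16, 4^4≡1, 4^8≡1, 4^16≡1, 4^32≡1, 4^64≡1.
Since 112 = 16 + 32 + 64 in binary, 4^112 ≡ 1·1·1 ≡ 1 (mod 17).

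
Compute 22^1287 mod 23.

Square-and-reduce mod 23: 22^1≡22, 22^2≡1, 22^4≡1, 22^8≡1, 22^16≡1, 22^32≡1, 22^64≡1, 22^128≡1, 22^256≡1, 22^512≡1, 22^1024≡1.
1287 = 1 + 2 + 4 + 256 + 1024, so 22^1287 ≡ 22·1·1·1·1 ≡ 22 (mod 23).

22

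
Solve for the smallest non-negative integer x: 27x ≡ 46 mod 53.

39

The inverse of 27 mod 53 is 2 (since 27·2 = 54 ≡ 1).
Multiplying both sides by 2: x ≡ 2·46 = 92 ≡ 39 (mod 53).
Check: 27·39 = 1053 = 19·53 + 46.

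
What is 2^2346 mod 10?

4

Last digits of 2^n: 2, 4, 8, 6 (period 4).
2346 mod 4 = 2, so the last digit matches 2^2 = 4.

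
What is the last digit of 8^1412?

6

Powers of 8 mod 10 repeat with period 4: 8, 4, 2, 6.
1412 leaves remainder 0 on division by 4, so 8^1412 ends in 6.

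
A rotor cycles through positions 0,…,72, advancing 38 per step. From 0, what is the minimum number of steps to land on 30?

20

The inverse of 38 mod 73 is 25 (since 38·25 = 950 ≡ 1).
Multiplying both sides by 25: x ≡ 25·30 = 750 ≡ 20 (mod 73).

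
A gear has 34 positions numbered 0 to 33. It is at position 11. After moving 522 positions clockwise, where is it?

522 = 15·34 + 12, so 522 mod 34 = 12.
(11 + 12) mod 34 = 23.

23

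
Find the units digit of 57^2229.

7

The units digit of 57^n cycles with period 4: 7, 9, 3, 1, …
2229 mod 4 = 1, so the last digit matches 7^1 = 7.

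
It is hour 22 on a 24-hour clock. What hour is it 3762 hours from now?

Dividing 3762 by 24 gives quotient 156 and remainder 18.
(22 + 18) mod 24 = 16.

16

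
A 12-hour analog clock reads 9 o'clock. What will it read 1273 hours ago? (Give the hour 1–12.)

1273 mod 12 = 1 (since 106·12 = 1272).
9 − 1 → 8 on a 12-hour dial.

8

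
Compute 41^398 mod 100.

Successive squares of 41 mod 100: 41^1≡41, 41^2≡81, 41^4≡61, 41^8≡21, 41^16≡41, 41^32≡81, 41^64≡61, 41^128≡21, 41^256≡41.
Since 398 = 2 + 4 + 8 + 128 + 256 in binary, 41^398 ≡ 81·61·21·21·41 ≡ 21 (mod 100).

21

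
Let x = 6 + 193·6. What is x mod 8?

193·6 = 1158.
Dividing 1158 by 8 gives quotient 144 and remainder 6.
(6 + 6) mod 8 = 4.

4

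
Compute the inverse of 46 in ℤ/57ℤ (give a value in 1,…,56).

46·31 = 1426 = 25·57 + 1, so 46⁻¹ ≡ 31 (mod 57).

31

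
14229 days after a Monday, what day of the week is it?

Saturday

14229 mod 7 = 5 (since 2032·7 = 14224).
Monday + 5 days → Saturday.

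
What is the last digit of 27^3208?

1

Powers of 7 mod 10 repeat with period 4: 7, 9, 3, 1.
3208 leaves remainder 0 on division by 4, so 27^3208 ends in 1.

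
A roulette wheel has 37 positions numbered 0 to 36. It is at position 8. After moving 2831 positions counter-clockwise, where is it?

2831 − 76·37 = 19, so 2831 ≡ 19 (mod 37).
(8 − 19) mod 37 = 26.

26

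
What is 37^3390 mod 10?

9

Powers of 7 mod 10 repeat with period 4: 7, 9, 3, 1.
3390 leaves remainder 2 on division by 4, so 37^3390 ends in 9.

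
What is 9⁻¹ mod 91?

91 = 10·9 + 1
9 = 9·1 + 0
Back-substituting gives 9·81 ≡ 1 (mod 91).

81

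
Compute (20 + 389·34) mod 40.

6

389·34 = 13226.
13226 − 330·40 = 26, so 13226 ≡ 26 (mod 40).
(20 + 26) mod 40 = 6.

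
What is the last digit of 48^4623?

2

Powers of 8 mod 10 repeat with period 4: 8, 4, 2, 6.
4623 leaves remainder 3 on division by 4, so 48^4623 ends in 2.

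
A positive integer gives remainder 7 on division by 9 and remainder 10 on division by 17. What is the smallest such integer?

x ≡ 7 (mod 9) gives x ∈ {7, 16, 25, 34, 43, 52, 61}.
The first of these with x mod 17 = 10 is 61.

61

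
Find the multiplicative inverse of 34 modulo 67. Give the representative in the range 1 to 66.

2

34·2 = 68 = 1·67 + 1, so 34⁻¹ ≡ 2 (mod 67).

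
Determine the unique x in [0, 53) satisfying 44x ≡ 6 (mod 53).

The inverse of 44 mod 53 is 47 (since 44·47 = 2068 ≡ 1).
So x ≡ 47·6 = 282 ≡ 17 (mod 53).
Check: 44·17 = 748 = 14·53 + 6.

17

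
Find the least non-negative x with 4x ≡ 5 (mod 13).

4⁻¹ ≡ 10 (mod 13) because 4·10 = 40 = 3·13 + 1.
So x ≡ 10·5 = 50 ≡ 11 (mod 13).

11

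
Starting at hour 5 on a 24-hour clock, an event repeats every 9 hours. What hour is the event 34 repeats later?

23

34·9 = 306.
306 mod 24 = 18 (since 12·24 = 288).
(5 + 18) mod 24 = 23.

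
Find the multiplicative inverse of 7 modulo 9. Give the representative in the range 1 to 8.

7·4 = 28 = 3·9 + 1, so 7⁻¹ ≡ 4 (mod 9).

4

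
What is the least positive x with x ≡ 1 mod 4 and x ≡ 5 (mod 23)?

5

x ≡ 1 (mod 4) gives x ∈ {1, 5}.
The first of these with x mod 23 = 5 is 5.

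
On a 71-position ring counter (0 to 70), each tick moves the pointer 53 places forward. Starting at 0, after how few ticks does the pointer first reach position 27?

The inverse of 53 mod 71 is 67 (since 53·67 = 3551 ≡ 1).
So x ≡ 67·27 = 1809 ≡ 34 (mod 71).
Check: 53·34 = 1802 = 25·71 + 27.

34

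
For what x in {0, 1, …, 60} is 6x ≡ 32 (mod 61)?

46

The inverse of 6 mod 61 is 51 (since 6·51 = 306 ≡ 1).
So x ≡ 51·32 = 1632 ≡ 46 (mod 61).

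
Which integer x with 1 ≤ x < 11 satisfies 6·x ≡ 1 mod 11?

2

11 = 1·6 + 5
6 = 1·5 + 1
5 = 5·1 + 0
Back-substituting gives 6·2 ≡ 1 (mod 11).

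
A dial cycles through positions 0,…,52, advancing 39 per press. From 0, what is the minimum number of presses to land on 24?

21

39⁻¹ ≡ 34 (mod 53) because 39·34 = 1326 = 25·53 + 1.
So x ≡ 34·24 = 816 ≡ 21 (mod 53).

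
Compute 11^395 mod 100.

51

By repeated squaring mod 100: 11^1≡11, 11^2≡21, 11^4≡41, 11^8≡81, 11^16≡61, 11^32≡21, 11^64≡41, 11^128≡81, 11^256≡61.
395 = 1 + 2 + 8 + 128 + 256, so 11^395 ≡ 11·21·81·81·61 ≡ 51 (mod 100).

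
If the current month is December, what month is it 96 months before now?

December

96 = 8·12 + 0, so 96 mod 12 = 0.
December − 0 months → December.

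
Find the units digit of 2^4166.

4

The units digit of 2^n cycles with period 4: 2, 4, 8, 6, …
4166 mod 4 = 2, so the last digit matches 2^2 = 4.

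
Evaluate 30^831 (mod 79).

Successive squares of 30 mod 79: 30^1≡30, 30^2≡31, 30^4≡13, 30^8≡11, 30^16≡42, 30^32≡26, 30^64≡44, 30^128≡40, 30^256≡20, 30^512≡5.
Since 831 = 1 + 2 + 4 + 8 + 16 + 32 + 256 + 512 in binary, 30^831 ≡ 30·31·13·11·42·26·20·5 ≡ 15 (mod 79).

15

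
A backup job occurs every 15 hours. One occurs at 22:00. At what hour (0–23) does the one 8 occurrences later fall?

22

8·15 = 120.
120 − 5·24 = 0, so 120 ≡ 0 (mod 24).
(22 + 0) mod 24 = 22.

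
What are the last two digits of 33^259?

Square-and-reduce mod 100: 33^1≡33, 33^2≡89, 33^4≡21, 33^8≡41, 33^16≡81, 33^32≡61, 33^64≡21, 33^128≡41, 33^256≡81.
259 = 1 + 2 + 256, so 33^259 ≡ 33·89·81 ≡ 97 (mod 100).

97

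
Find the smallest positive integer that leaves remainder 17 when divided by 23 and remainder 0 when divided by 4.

x ≡ 0 (mod 4) gives x ∈ {0, 4, 8, 12, 16, 20, 24, 28, …}.
The first of these with x mod 23 = 17 is 40.

40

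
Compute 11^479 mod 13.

Square-and-reduce mod 13: 11^1≡11, 11^2≡4, 11^4≡3, 11^8≡9, 11^16≡3, 11^32≡9, 11^64≡3, 11^128≡9, 11^256≡3.
Since 479 = 1 + 2 + 4 + 8 + 16 + 64 + 128 + 256 in binary, 11^479 ≡ 11·4·3·9·3·3·9·3 ≡ 6 (mod 13).

6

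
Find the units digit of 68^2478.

4

The units digit of 68^n cycles with period 4: 8, 4, 2, 6, …
2478 mod 4 = 2, so the last digit matches 8^2 = 4.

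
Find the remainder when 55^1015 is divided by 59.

58

By repeated squaring mod 59: 55^1≡55, 55^2≡16, 55^4≡20, 55^8≡46, 55^16≡51, 55^32≡5, 55^64≡25, 55^128≡35, 55^256≡45, 55^512≡19.
Since 1015 = 1 + 2 + 4 + 16 + 32 + 64 + 128 + 256 + 512 in binary, 55^1015 ≡ 55·16·20·51·5·25·35·45·19 ≡ 58 (mod 59).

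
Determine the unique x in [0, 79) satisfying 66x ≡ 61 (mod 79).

The inverse of 66 mod 79 is 6 (since 66·6 = 396 ≡ 1).
So x ≡ 6·61 = 366 ≡ 50 (mod 79).
Check: 66·50 = 3300 = 41·79 + 61.

50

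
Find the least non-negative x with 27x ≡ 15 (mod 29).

7

27⁻¹ ≡ 14 (mod 29) because 27·14 = 378 = 13·29 + 1.
So x ≡ 14·15 = 210 ≡ 7 (mod 29).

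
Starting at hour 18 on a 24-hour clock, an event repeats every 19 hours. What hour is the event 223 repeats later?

7

223·19 = 4237.
Dividing 4237 by 24 gives quotient 176 and remainder 13.
(18 + 13) mod 24 = 7.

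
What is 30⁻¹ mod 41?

26

30·26 = 780 = 19·41 + 1, so 30⁻¹ ≡ 26 (mod 41).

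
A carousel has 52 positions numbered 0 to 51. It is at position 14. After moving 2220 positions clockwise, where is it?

50

2220 mod 52 = 36 (since 42·52 = 2184).
(14 + 36) mod 52 = 50.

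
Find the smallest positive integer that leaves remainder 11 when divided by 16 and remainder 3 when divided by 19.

Since 19·11 ≡ 1 (mod 16), take x = 3 + 19·((11−3)·11 mod 16) = 3 + 19·8 = 155.
Check: 155 mod 16 = 11, 155 mod 19 = 3.

155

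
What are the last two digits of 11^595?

Successive squares of 11 mod 100: 11^1≡11, 11^2≡21, 11^4≡41, 11^8≡81, 11^16≡61, 11^32≡21, 11^64≡41, 11^128≡81, 11^256≡61, 11^512≡21.
Since 595 = 1 + 2 + 16 + 64 + 512 in binary, 11^595 ≡ 11·21·61·41·21 ≡ 51 (mod 100).

51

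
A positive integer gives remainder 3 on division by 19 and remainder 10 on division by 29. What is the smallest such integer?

155

x ≡ 3 (mod 19) gives x ∈ {3, 22, 41, 60, 79, 98, 117, 136, …}.
The first of these with x mod 29 = 10 is 155.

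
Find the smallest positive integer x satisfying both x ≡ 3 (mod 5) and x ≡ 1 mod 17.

18

Since 17·3 ≡ 1 (mod 5), take x = 1 + 17·((3−1)·3 mod 5) = 1 + 17·1 = 18.
Check: 18 mod 5 = 3, 18 mod 17 = 1.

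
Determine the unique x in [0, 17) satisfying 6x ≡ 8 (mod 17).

7

The inverse of 6 mod 17 is 3 (since 6·3 = 18 ≡ 1).
Multiplying both sides by 3: x ≡ 3·8 = 24 ≡ 7 (mod 17).
Check: 6·7 = 42 = 2·17 + 8.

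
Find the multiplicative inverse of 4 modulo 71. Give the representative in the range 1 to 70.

18

4·18 = 72 = 1·71 + 1, so 4⁻¹ ≡ 18 (mod 71).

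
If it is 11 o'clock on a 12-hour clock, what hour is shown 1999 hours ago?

1999 − 166·12 = 7, so 1999 ≡ 7 (mod 12).
11 − 7 → 4 on a 12-hour dial.

4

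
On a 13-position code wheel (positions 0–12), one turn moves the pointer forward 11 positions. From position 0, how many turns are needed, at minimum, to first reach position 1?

13 = 1·11 + 2
11 = 5·2 + 1
2 = 2·1 + 0
Back-substituting gives 11·6 ≡ 1 (mod 13).

6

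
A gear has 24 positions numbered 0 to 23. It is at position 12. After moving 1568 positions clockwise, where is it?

20

1568 = 65·24 + 8, so 1568 mod 24 = 8.
(12 + 8) mod 24 = 20.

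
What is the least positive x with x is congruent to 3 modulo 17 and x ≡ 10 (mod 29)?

Since 29·10 ≡ 1 (mod 17), take x = 10 + 29·((3−10)·10 mod 17) = 10 + 29·15 = 445.
Check: 445 mod 17 = 3, 445 mod 29 = 10.

445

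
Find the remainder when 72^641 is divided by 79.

Successive squares of 72 mod 79: 72^1≡72, 72^2≡49, 72^4≡31, 72^8≡13, 72^16≡11, 72^32≡42, 72^64≡26, 72^128≡44, 72^256≡40, 72^512≡20.
641 = 1 + 128 + 512, so 72^641 ≡ 72·44·20 ≡ 2 (mod 79).

2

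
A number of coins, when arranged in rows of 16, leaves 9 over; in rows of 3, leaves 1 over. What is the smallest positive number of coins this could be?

25

Since 3·11 ≡ 1 (mod 16), take x = 1 + 3·((9−1)·11 mod 16) = 1 + 3·8 = 25.
Check: 25 mod 16 = 9, 25 mod 3 = 1.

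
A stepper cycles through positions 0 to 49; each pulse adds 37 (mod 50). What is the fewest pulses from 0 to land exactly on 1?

23

50 = 1·37 + 13
37 = 2·13 + 11
13 = 1·11 + 2
11 = 5·2 + 1
2 = 2·1 + 0
Back-substituting gives 37·23 ≡ 1 (mod 50).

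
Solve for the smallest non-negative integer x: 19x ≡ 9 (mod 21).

The inverse of 19 mod 21 is 10 (since 19·10 = 190 ≡ 1).
Multiplying both sides by 10: x ≡ 10·9 = 90 ≡ 6 (mod 21).
Check: 19·6 = 114 = 5·21 + 9.

6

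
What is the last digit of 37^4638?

9

Last digits of 7^n: 7, 9, 3, 1 (period 4).
4638 leaves remainder 2 on division by 4, so 37^4638 ends in 9.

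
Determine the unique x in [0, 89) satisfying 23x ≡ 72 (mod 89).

7

The inverse of 23 mod 89 is 31 (since 23·31 = 713 ≡ 1).
So x ≡ 31·72 = 2232 ≡ 7 (mod 89).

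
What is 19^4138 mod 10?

Powers of 9 mod 10 repeat with period 2: 9, 1.
4138 mod 2 = 0, so the last digit matches 9^2 = 1.

1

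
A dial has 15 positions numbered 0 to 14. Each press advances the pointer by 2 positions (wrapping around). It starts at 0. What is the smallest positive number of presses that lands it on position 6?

3

2⁻¹ ≡ 8 (mod 15) because 2·8 = 16 = 1·15 + 1.
So x ≡ 8·6 = 48 ≡ 3 (mod 15).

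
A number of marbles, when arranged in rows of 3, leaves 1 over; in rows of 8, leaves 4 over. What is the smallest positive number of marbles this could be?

4

x ≡ 1 (mod 3) gives x ∈ {1, 4}.
The first of these with x mod 8 = 4 is 4.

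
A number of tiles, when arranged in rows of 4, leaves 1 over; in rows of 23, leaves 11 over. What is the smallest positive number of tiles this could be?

57

Since 23·3 ≡ 1 (mod 4), take x = 11 + 23·((1−11)·3 mod 4) = 11 + 23·2 = 57.
Check: 57 mod 4 = 1, 57 mod 23 = 11.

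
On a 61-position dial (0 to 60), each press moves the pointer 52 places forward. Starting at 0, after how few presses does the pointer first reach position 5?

13

52⁻¹ ≡ 27 (mod 61) because 52·27 = 1404 = 23·61 + 1.
Multiplying both sides by 27: x ≡ 27·5 = 135 ≡ 13 (mod 61).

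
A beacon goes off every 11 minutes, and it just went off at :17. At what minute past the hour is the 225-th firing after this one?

32

225·11 = 2475.
2475 mod 60 = 15 (since 41·60 = 2460).
(17 + 15) mod 60 = 32.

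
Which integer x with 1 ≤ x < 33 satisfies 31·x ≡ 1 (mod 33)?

31·16 = 496 = 15·33 + 1, so 31⁻¹ ≡ 16 (mod 33).

16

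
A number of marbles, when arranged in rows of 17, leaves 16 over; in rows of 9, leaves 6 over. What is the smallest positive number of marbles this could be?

33

x ≡ 6 (mod 9) gives x ∈ {6, 15, 24, 33}.
The first of these with x mod 17 = 16 is 33.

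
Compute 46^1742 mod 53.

Square-and-reduce mod 53: 46^1≡46, 46^2≡49, 46^4≡16, 46^8≡44, 46^16≡28, 46^32≡42, 46^64≡15, 46^128≡13, 46^256≡10, 46^512≡47, 46^1024≡36.
1742 = 2 + 4 + 8 + 64 + 128 + 512 + 1024, so 46^1742 ≡ 49·16·44·15·13·47·36 ≡ 1 (mod 53).

1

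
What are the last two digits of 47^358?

89

Square-and-reduce mod 100: 47^1≡47, 47^2≡9, 47^4≡81, 47^8≡61, 47^16≡21, 47^32≡41, 47^64≡81, 47^128≡61, 47^256≡21.
358 = 2 + 4 + 32 + 64 + 256, so 47^358 ≡ 9·81·41·81·21 ≡ 89 (mod 100).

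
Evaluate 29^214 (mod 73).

Square-and-reduce mod 73: 29^1≡29, 29^2≡38, 29^4≡57, 29^8≡37, 29^16≡55, 29^32≡32, 29^64≡2, 29^128≡4.
214 = 2 + 4 + 16 + 64 + 128, so 29^214 ≡ 38·57·55·2·4 ≡ 25 (mod 73).

25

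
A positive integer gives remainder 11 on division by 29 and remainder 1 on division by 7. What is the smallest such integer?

127

Since 7·25 ≡ 1 (mod 29), take x = 1 + 7·((11−1)·25 mod 29) = 1 + 7·18 = 127.
Check: 127 mod 29 = 11, 127 mod 7 = 1.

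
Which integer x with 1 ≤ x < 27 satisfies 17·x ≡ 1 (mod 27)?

27 = 1·17 + 10
17 = 1·10 + 7
10 = 1·7 + 3
7 = 2·3 + 1
3 = 3·1 + 0
Back-substituting gives 17·8 ≡ 1 (mod 27).

8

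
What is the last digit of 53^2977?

Last digits of 3^n: 3, 9, 7, 1 (period 4).
2977 mod 4 = 1, so the last digit matches 3^1 = 3.

3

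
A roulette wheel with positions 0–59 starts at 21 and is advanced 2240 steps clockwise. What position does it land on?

41

2240 = 37·60 + 20, so 2240 mod 60 = 20.
(21 + 20) mod 60 = 41.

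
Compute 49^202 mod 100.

1

Square-and-reduce mod 100: 49^1≡49, 49^2≡1, 49^4≡1, 49^8≡1, 49^16≡1, 49^32≡1, 49^64≡1, 49^128≡1.
202 = 2 + 8 + 64 + 128, so 49^202 ≡ 1·1·1·1 ≡ 1 (mod 100).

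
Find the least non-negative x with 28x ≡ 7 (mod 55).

14

The inverse of 28 mod 55 is 2 (since 28·2 = 56 ≡ 1).
Multiplying both sides by 2: x ≡ 2·7 = 14 ≡ 14 (mod 55).
Check: 28·14 = 392 = 7·55 + 7.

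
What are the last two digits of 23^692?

21

Successive squares of 23 mod 100: 23^1≡23, 23^2≡29, 23^4≡41, 23^8≡81, 23^16≡61, 23^32≡21, 23^64≡41, 23^128≡81, 23^256≡61, 23^512≡21.
Since 692 = 4 + 16 + 32 + 128 + 512 in binary, 23^692 ≡ 41·61·21·81·21 ≡ 21 (mod 100).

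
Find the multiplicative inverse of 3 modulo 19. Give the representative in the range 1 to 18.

19 = 6·3 + 1
3 = 3·1 + 0
Back-substituting gives 3·13 ≡ 1 (mod 19).

13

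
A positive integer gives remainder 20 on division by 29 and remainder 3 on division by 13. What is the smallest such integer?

107

Since 13·9 ≡ 1 (mod 29), take x = 3 + 13·((20−3)·9 mod 29) = 3 + 13·8 = 107.
Check: 107 mod 29 = 20, 107 mod 13 = 3.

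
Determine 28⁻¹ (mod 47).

47 = 1·28 + 19
28 = 1·19 + 9
19 = 2·9 + 1
9 = 9·1 + 0
Back-substituting gives 28·42 ≡ 1 (mod 47).

42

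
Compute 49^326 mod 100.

By repeated squaring mod 100: 49^1≡49, 49^2≡1, 49^4≡1, 49^8≡1, 49^16≡1, 49^32≡1, 49^64≡1, 49^128≡1, 49^256≡1.
Since 326 = 2 + 4 + 64 + 256 in binary, 49^326 ≡ 1·1·1·1 ≡ 1 (mod 100).

1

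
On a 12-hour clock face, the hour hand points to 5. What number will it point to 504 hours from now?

5

504 − 42·12 = 0, so 504 ≡ 0 (mod 12).
5 + 0 → 5 on a 12-hour dial.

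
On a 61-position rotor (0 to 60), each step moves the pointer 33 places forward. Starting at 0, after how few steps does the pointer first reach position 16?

The inverse of 33 mod 61 is 37 (since 33·37 = 1221 ≡ 1).
So x ≡ 37·16 = 592 ≡ 43 (mod 61).
Check: 33·43 = 1419 = 23·61 + 16.

43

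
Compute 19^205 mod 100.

Successive squares of 19 mod 100: 19^1≡19, 19^2≡61, 19^4≡21, 19^8≡41, 19^16≡81, 19^32≡61, 19^64≡21, 19^128≡41.
205 = 1 + 4 + 8 + 64 + 128, so 19^205 ≡ 19·21·41·21·41 ≡ 99 (mod 100).

99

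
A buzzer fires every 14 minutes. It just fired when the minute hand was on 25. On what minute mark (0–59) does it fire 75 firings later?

75·14 = 1050.
1050 mod 60 = 30 (since 17·60 = 1020).
(25 + 30) mod 60 = 55.

55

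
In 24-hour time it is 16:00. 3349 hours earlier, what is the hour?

3349 mod 24 = 13 (since 139·24 = 3336).
(16 − 13) mod 24 = 3.

3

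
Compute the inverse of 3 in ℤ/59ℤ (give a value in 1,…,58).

20

59 = 19·3 + 2
3 = 1·2 + 1
2 = 2·1 + 0
Back-substituting gives 3·20 ≡ 1 (mod 59).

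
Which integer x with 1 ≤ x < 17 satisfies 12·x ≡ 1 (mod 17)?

10

12·10 = 120 = 7·17 + 1, so 12⁻¹ ≡ 10 (mod 17).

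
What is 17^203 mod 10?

3

The units digit of 17^n cycles with period 4: 7, 9, 3, 1, …
203 leaves remainder 3 on division by 4, so 17^203 ends in 3.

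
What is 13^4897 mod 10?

Last digits of 3^n: 3, 9, 7, 1 (period 4).
4897 leaves remainder 1 on division by 4, so 13^4897 ends in 3.

3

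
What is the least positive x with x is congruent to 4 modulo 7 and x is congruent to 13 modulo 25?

Since 25·2 ≡ 1 (mod 7), take x = 13 + 25·((4−13)·2 mod 7) = 13 + 25·3 = 88.
Check: 88 mod 7 = 4, 88 mod 25 = 13.

88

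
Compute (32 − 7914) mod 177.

7914 mod 177 = 126 (since 44·177 = 7788).
(32 − 126) mod 177 = 83.

83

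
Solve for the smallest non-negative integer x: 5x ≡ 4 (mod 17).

11

The inverse of 5 mod 17 is 7 (since 5·7 = 35 ≡ 1).
Multiplying both sides by 7: x ≡ 7·4 = 28 ≡ 11 (mod 17).
Check: 5·11 = 55 = 3·17 + 4.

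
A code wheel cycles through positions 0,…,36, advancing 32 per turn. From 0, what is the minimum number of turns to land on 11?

20

The inverse of 32 mod 37 is 22 (since 32·22 = 704 ≡ 1).
Multiplying both sides by 22: x ≡ 22·11 = 242 ≡ 20 (mod 37).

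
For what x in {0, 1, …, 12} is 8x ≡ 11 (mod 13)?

The inverse of 8 mod 13 is 5 (since 8·5 = 40 ≡ 1).
Multiplying both sides by 5: x ≡ 5·11 = 55 ≡ 3 (mod 13).

3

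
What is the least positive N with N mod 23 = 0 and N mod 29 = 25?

x ≡ 0 (mod 23) gives x ∈ {0, 23, 46, 69, 92, 115, 138, 161, …}.
The first of these with x mod 29 = 25 is 460.

460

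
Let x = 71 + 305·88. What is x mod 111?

49

305·88 = 26840.
Dividing 26840 by 111 gives quotient 241 and remainder 89.
(71 + 89) mod 111 = 49.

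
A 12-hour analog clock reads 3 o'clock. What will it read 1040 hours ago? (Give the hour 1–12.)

7

1040 mod 12 = 8 (since 86·12 = 1032).
3 − 8 → 7 on a 12-hour dial.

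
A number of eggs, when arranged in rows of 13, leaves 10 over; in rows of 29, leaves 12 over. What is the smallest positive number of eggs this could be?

244

x ≡ 10 (mod 13) gives x ∈ {10, 23, 36, 49, 62, 75, 88, 101, …}.
The first of these with x mod 29 = 12 is 244.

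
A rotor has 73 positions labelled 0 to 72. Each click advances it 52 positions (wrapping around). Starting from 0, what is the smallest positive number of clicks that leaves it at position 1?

73 = 1·52 + 21
52 = 2·21 + 10
21 = 2·10 + 1
10 = 10·1 + 0
Back-substituting gives 52·66 ≡ 1 (mod 73).

66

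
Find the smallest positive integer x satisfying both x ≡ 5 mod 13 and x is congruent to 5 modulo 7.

5

Since 7·2 ≡ 1 (mod 13), take x = 5 + 7·((5−5)·2 mod 13) = 5 + 7·0 = 5.
Check: 5 mod 13 = 5, 5 mod 7 = 5.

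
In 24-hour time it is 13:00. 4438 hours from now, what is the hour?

4438 mod 24 = 22 (since 184·24 = 4416).
(13 + 22) mod 24 = 11.

11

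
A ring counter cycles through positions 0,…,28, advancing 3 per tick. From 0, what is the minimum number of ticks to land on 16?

The inverse of 3 mod 29 is 10 (since 3·10 = 30 ≡ 1).
Multiplying both sides by 10: x ≡ 10·16 = 160 ≡ 15 (mod 29).
Check: 3·15 = 45 = 1·29 + 16.

15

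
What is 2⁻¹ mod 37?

37 = 18·2 + 1
2 = 2·1 + 0
Back-substituting gives 2·19 ≡ 1 (mod 37).

19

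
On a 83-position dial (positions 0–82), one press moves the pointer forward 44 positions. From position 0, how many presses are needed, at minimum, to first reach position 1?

17

83 = 1·44 + 39
44 = 1·39 + 5
39 = 7·5 + 4
5 = 1·4 + 1
4 = 4·1 + 0
Back-substituting gives 44·17 ≡ 1 (mod 83).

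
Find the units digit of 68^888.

Last digits of 8^n: 8, 4, 2, 6 (period 4).
888 leaves remainder 0 on division by 4, so 68^888 ends in 6.

6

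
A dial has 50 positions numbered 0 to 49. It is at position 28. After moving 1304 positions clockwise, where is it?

Dividing 1304 by 50 gives quotient 26 and remainder 4.
(28 + 4) mod 50 = 32.

32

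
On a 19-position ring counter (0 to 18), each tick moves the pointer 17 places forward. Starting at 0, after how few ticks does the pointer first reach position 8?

15

The inverse of 17 mod 19 is 9 (since 17·9 = 153 ≡ 1).
Multiplying both sides by 9: x ≡ 9·8 = 72 ≡ 15 (mod 19).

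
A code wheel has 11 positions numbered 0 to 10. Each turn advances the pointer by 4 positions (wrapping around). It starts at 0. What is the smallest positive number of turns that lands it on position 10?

4⁻¹ ≡ 3 (mod 11) because 4·3 = 12 = 1·11 + 1.
So x ≡ 3·10 = 30 ≡ 8 (mod 11).

8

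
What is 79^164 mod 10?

1

The units digit of 79^n cycles with period 2: 9, 1, …
164 mod 2 = 0, so the last digit matches 9^2 = 1.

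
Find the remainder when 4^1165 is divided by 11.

1

By repeated squaring mod 11: 4^1≡4, 4^2≡5, 4^4≡3, 4^8≡9, 4^16≡4, 4^32≡5, 4^64≡3, 4^128≡9, 4^256≡4, 4^512≡5, 4^1024≡3.
Since 1165 = 1 + 4 + 8 + 128 + 1024 in binary, 4^1165 ≡ 4·3·9·9·3 ≡ 1 (mod 11).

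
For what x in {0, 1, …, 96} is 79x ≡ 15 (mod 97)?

79⁻¹ ≡ 70 (mod 97) because 79·70 = 5530 = 57·97 + 1.
So x ≡ 70·15 = 1050 ≡ 80 (mod 97).
Check: 79·80 = 6320 = 65·97 + 15.

80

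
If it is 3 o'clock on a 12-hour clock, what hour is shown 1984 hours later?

Dividing 1984 by 12 gives quotient 165 and remainder 4.
3 + 4 → 7 on a 12-hour dial.

7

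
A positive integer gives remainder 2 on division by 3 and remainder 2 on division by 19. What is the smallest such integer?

2

Since 19·1 ≡ 1 (mod 3), take x = 2 + 19·((2−2)·1 mod 3) = 2 + 19·0 = 2.
Check: 2 mod 3 = 2, 2 mod 19 = 2.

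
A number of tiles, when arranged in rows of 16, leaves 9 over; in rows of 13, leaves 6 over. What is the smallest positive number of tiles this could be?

201

Since 13·5 ≡ 1 (mod 16), take x = 6 + 13·((9−6)·5 mod 16) = 6 + 13·15 = 201.
Check: 201 mod 16 = 9, 201 mod 13 = 6.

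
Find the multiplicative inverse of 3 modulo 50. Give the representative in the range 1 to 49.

17

3·17 = 51 = 1·50 + 1, so 3⁻¹ ≡ 17 (mod 50).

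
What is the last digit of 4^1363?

4

Powers of 4 mod 10 repeat with period 2: 4, 6.
1363 leaves remainder 1 on division by 2, so 4^1363 ends in 4.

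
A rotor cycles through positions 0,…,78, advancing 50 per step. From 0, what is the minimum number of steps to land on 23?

21

50⁻¹ ≡ 49 (mod 79) because 50·49 = 2450 = 31·79 + 1.
Multiplying both sides by 49: x ≡ 49·23 = 1127 ≡ 21 (mod 79).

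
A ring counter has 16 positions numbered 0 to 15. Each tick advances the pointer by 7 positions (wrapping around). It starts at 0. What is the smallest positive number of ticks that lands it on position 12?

7⁻¹ ≡ 7 (mod 16) because 7·7 = 49 = 3·16 + 1.
So x ≡ 7·12 = 84 ≡ 4 (mod 16).

4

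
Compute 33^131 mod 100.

17

Square-and-reduce mod 100: 33^1≡33, 33^2≡89, 33^4≡21, 33^8≡41, 33^16≡81, 33^32≡61, 33^64≡21, 33^128≡41.
131 = 1 + 2 + 128, so 33^131 ≡ 33·89·41 ≡ 17 (mod 100).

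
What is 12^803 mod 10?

8

The units digit of 12^n cycles with period 4: 2, 4, 8, 6, …
803 mod 4 = 3, so the last digit matches 2^3 = 8.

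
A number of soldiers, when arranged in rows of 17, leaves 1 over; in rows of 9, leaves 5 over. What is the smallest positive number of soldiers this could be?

Since 9·2 ≡ 1 (mod 17), take x = 5 + 9·((1−5)·2 mod 17) = 5 + 9·9 = 86.
Check: 86 mod 17 = 1, 86 mod 9 = 5.

86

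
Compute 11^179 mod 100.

Square-and-reduce mod 100: 11^1≡11, 11^2≡21, 11^4≡41, 11^8≡81, 11^16≡61, 11^32≡21, 11^64≡41, 11^128≡81.
179 = 1 + 2 + 16 + 32 + 128, so 11^179 ≡ 11·21·61·21·81 ≡ 91 (mod 100).

91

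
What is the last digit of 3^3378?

The units digit of 3^n cycles with period 4: 3, 9, 7, 1, …
3378 mod 4 = 2, so the last digit matches 3^2 = 9.

9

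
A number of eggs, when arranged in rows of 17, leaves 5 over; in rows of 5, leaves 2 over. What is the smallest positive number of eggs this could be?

22

x ≡ 2 (mod 5) gives x ∈ {2, 7, 12, 17, 22}.
The first of these with x mod 17 = 5 is 22.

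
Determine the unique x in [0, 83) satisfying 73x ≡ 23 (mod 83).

The inverse of 73 mod 83 is 58 (since 73·58 = 4234 ≡ 1).
So x ≡ 58·23 = 1334 ≡ 6 (mod 83).
Check: 73·6 = 438 = 5·83 + 23.

6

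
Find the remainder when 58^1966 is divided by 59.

1

Successive squares of 58 mod 59: 58^1≡58, 58^2≡1, 58^4≡1, 58^8≡1, 58^16≡1, 58^32≡1, 58^64≡1, 58^128≡1, 58^256≡1, 58^512≡1, 58^1024≡1.
1966 = 2 + 4 + 8 + 32 + 128 + 256 + 512 + 1024, so 58^1966 ≡ 1·1·1·1·1·1·1·1 ≡ 1 (mod 59).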